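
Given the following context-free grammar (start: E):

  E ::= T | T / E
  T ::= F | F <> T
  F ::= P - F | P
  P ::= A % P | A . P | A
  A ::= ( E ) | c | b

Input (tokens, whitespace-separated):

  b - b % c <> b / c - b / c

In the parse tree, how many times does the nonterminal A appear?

[E [T [F [P [A b]] - [F [P [A b] % [P [A c]]]]] <> [T [F [P [A b]]]]] / [E [T [F [P [A c]] - [F [P [A b]]]]] / [E [T [F [P [A c]]]]]]]

7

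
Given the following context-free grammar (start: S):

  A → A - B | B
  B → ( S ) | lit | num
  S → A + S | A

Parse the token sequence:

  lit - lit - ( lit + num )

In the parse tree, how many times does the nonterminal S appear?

3

[S [A [A [A [B lit]] - [B lit]] - [B ( [S [A [B lit]] + [S [A [B num]]]] )]]]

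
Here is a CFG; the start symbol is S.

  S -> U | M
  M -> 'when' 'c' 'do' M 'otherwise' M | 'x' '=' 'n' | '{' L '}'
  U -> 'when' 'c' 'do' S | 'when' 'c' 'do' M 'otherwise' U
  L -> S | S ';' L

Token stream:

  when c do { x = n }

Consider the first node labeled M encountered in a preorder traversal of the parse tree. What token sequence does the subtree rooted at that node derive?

[S [U when c do [S [M { [L [S [M x = n]]] }]]]]

{ x = n }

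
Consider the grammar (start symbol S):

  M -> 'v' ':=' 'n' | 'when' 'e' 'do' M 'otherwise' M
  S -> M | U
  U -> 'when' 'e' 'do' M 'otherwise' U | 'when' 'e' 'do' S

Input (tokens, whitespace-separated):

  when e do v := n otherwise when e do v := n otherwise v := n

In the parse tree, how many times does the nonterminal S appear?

1

[S [M when e do [M v := n] otherwise [M when e do [M v := n] otherwise [M v := n]]]]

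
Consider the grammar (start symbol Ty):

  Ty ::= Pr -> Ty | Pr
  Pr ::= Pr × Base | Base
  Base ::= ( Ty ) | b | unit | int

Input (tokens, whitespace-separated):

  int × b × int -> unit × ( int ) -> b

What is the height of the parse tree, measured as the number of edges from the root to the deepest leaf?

7

[Ty [Pr [Pr [Pr [Base int]] × [Base b]] × [Base int]] -> [Ty [Pr [Pr [Base unit]] × [Base ( [Ty [Pr [Base int]]] )]] -> [Ty [Pr [Base b]]]]]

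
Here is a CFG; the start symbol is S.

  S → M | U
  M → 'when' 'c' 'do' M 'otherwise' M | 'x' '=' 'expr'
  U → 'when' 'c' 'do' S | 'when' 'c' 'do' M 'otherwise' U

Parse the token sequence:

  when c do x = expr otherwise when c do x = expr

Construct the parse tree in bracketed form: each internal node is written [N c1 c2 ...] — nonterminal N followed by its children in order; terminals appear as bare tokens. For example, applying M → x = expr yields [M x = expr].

S
U
when c do M otherwise U
when c do x = expr otherwise U
when c do x = expr otherwise when c do S
when c do x = expr otherwise when c do M
when c do x = expr otherwise when c do x = expr

[S [U when c do [M x = expr] otherwise [U when c do [S [M x = expr]]]]]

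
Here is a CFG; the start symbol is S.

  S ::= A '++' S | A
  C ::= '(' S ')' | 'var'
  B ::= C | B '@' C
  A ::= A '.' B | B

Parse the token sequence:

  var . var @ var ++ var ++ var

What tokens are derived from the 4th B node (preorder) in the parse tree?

var

[S [A [A [B [C var]]] . [B [B [C var]] @ [C var]]] ++ [S [A [B [C var]]] ++ [S [A [B [C var]]]]]]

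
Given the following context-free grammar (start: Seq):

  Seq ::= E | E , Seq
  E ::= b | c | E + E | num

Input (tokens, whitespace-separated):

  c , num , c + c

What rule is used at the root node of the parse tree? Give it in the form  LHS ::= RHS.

Seq ::= E , Seq

[Seq [E c] , [Seq [E num] , [Seq [E [E c] + [E c]]]]]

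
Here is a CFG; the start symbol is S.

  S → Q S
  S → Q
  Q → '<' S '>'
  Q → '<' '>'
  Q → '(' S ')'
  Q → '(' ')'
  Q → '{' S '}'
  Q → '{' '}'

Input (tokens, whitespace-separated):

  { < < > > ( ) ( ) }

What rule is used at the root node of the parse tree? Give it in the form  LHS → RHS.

[S [Q { [S [Q < [S [Q < >]] >] [S [Q ( )] [S [Q ( )]]]] }]]

S → Q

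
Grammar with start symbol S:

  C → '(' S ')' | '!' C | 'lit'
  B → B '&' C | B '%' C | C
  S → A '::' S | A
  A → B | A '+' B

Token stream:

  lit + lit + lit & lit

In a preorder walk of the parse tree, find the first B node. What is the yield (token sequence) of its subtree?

[S [A [A [A [B [C lit]]] + [B [C lit]]] + [B [B [C lit]] & [C lit]]]]

lit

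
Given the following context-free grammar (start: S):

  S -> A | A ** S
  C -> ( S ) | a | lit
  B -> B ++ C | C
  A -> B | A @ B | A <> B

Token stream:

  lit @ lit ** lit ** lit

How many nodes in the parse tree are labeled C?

4

[S [A [A [B [C lit]]] @ [B [C lit]]] ** [S [A [B [C lit]]] ** [S [A [B [C lit]]]]]]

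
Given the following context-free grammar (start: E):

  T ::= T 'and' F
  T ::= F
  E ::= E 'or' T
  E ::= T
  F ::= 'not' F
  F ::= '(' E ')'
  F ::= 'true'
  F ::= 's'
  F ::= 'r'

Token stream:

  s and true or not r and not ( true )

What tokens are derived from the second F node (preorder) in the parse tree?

[E [E [T [T [F s]] and [F true]]] or [T [T [F not [F r]]] and [F not [F ( [E [T [F true]]] )]]]]

true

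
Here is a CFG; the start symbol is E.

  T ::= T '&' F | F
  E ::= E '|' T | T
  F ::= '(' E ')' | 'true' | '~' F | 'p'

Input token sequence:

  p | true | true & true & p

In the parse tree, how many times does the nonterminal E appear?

3

[E [E [E [T [F p]]] | [T [F true]]] | [T [T [T [F true]] & [F true]] & [F p]]]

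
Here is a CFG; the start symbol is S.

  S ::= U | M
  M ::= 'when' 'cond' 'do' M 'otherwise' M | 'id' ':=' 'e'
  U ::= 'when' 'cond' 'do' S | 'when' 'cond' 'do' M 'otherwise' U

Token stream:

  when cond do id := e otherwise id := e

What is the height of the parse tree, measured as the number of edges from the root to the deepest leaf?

3

[S [M when cond do [M id := e] otherwise [M id := e]]]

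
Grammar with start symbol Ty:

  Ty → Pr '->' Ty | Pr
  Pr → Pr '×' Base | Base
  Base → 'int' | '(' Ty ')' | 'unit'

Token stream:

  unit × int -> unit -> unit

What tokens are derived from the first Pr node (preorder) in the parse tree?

unit × int

[Ty [Pr [Pr [Base unit]] × [Base int]] -> [Ty [Pr [Base unit]] -> [Ty [Pr [Base unit]]]]]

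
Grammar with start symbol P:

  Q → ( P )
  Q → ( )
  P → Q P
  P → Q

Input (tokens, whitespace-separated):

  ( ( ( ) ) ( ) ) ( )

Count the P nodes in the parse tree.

[P [Q ( [P [Q ( [P [Q ( )]] )] [P [Q ( )]]] )] [P [Q ( )]]]

5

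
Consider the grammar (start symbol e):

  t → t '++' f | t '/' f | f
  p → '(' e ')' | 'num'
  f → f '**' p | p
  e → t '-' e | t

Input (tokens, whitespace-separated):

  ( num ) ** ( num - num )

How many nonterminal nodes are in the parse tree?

[e [t [f [f [p ( [e [t [f [p num]]]] )]] ** [p ( [e [t [f [p num]]] - [e [t [f [p num]]]]] )]]]]

18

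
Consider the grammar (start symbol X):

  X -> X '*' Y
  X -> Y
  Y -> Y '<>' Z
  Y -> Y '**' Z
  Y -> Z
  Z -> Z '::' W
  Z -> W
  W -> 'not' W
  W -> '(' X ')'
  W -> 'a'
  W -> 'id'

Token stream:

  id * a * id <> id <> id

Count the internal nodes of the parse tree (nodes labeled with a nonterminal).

18

[X [X [X [Y [Z [W id]]]] * [Y [Z [W a]]]] * [Y [Y [Y [Z [W id]]] <> [Z [W id]]] <> [Z [W id]]]]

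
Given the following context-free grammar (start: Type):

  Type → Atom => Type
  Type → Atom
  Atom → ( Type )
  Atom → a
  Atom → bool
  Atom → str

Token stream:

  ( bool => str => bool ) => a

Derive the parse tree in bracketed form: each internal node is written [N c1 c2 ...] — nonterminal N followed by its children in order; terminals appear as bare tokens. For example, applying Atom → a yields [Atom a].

[Type [Atom ( [Type [Atom bool] => [Type [Atom str] => [Type [Atom bool]]]] )] => [Type [Atom a]]]

Type
Atom => Type
( Type ) => Type
( Atom => Type ) => Type
( bool => Type ) => Type
( bool => Atom => Type ) => Type
( bool => str => Type ) => Type
( bool => str => Atom ) => Type
( bool => str => bool ) => Type
( bool => str => bool ) => Atom
( bool => str => bool ) => a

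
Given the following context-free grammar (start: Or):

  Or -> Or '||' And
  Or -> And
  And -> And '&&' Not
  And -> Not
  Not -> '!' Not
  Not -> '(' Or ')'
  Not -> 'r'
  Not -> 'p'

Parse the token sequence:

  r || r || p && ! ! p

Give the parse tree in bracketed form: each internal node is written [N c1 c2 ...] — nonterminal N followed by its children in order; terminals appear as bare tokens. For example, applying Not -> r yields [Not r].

[Or [Or [Or [And [Not r]]] || [And [Not r]]] || [And [And [Not p]] && [Not ! [Not ! [Not p]]]]]

Or
Or || And
Or || And || And
And || And || And
Not || And || And
r || And || And
r || Not || And
r || r || And
r || r || And && Not
r || r || Not && Not
r || r || p && Not
r || r || p && ! Not
r || r || p && ! ! Not
r || r || p && ! ! p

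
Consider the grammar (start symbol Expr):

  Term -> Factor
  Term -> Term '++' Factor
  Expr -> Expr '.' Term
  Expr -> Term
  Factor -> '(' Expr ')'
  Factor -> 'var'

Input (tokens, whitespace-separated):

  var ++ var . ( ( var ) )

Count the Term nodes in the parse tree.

5

[Expr [Expr [Term [Term [Factor var]] ++ [Factor var]]] . [Term [Factor ( [Expr [Term [Factor ( [Expr [Term [Factor var]]] )]]] )]]]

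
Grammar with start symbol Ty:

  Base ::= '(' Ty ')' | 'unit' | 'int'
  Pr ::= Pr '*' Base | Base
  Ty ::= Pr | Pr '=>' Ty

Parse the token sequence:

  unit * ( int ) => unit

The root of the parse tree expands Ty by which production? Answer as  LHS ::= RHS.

Ty ::= Pr '=>' Ty

[Ty [Pr [Pr [Base unit]] * [Base ( [Ty [Pr [Base int]]] )]] => [Ty [Pr [Base unit]]]]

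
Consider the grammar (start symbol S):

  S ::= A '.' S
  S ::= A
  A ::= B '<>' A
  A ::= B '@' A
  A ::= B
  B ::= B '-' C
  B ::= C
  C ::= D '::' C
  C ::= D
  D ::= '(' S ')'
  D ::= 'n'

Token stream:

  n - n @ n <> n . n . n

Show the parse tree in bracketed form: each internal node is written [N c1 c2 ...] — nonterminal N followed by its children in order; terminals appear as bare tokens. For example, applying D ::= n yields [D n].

[S [A [B [B [C [D n]]] - [C [D n]]] @ [A [B [C [D n]]] <> [A [B [C [D n]]]]]] . [S [A [B [C [D n]]]] . [S [A [B [C [D n]]]]]]]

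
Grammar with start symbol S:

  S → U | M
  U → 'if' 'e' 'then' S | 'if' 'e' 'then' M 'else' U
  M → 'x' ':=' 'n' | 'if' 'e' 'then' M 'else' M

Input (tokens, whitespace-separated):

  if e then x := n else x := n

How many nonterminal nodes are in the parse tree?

4

[S [M if e then [M x := n] else [M x := n]]]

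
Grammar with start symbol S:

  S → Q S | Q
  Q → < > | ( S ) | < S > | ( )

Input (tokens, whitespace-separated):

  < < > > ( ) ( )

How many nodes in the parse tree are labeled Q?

4

[S [Q < [S [Q < >]] >] [S [Q ( )] [S [Q ( )]]]]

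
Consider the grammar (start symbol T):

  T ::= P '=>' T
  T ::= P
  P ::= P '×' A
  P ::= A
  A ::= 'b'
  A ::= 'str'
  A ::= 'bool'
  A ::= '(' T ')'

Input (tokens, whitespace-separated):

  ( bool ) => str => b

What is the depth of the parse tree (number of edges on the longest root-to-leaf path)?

[T [P [A ( [T [P [A bool]]] )]] => [T [P [A str]] => [T [P [A b]]]]]

6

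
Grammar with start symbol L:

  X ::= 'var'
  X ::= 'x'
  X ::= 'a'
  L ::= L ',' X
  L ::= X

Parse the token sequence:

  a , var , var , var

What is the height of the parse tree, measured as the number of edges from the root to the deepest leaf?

5

[L [L [L [L [X a]] , [X var]] , [X var]] , [X var]]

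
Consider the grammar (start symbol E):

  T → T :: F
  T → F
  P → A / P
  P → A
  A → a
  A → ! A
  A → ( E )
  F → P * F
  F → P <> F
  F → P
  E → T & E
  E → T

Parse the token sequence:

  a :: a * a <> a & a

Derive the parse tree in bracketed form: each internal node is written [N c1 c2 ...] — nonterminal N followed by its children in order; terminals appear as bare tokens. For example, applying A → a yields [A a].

[E [T [T [F [P [A a]]]] :: [F [P [A a]] * [F [P [A a]] <> [F [P [A a]]]]]] & [E [T [F [P [A a]]]]]]

E
T & E
T :: F & E
F :: F & E
P :: F & E
A :: F & E
a :: F & E
a :: P * F & E
a :: A * F & E
a :: a * F & E
a :: a * P <> F & E
a :: a * A <> F & E
a :: a * a <> F & E
a :: a * a <> P & E
a :: a * a <> A & E
a :: a * a <> a & E
a :: a * a <> a & T
a :: a * a <> a & F
a :: a * a <> a & P
a :: a * a <> a & A
a :: a * a <> a & a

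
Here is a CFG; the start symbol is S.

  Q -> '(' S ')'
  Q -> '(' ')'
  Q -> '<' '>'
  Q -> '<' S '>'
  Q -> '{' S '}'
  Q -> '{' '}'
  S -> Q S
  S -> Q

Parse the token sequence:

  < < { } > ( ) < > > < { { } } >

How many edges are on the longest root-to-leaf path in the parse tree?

[S [Q < [S [Q < [S [Q { }]] >] [S [Q ( )] [S [Q < >]]]] >] [S [Q < [S [Q { [S [Q { }]] }]] >]]]

7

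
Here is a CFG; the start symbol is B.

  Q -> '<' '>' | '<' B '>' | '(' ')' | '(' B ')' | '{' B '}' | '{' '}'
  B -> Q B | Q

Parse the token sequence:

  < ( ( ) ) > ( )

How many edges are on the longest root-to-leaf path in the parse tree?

6

[B [Q < [B [Q ( [B [Q ( )]] )]] >] [B [Q ( )]]]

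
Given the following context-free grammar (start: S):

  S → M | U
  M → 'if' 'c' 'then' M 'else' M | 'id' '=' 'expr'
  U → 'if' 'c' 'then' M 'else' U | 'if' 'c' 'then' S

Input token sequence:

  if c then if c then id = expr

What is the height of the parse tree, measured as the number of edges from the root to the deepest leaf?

[S [U if c then [S [U if c then [S [M id = expr]]]]]]

6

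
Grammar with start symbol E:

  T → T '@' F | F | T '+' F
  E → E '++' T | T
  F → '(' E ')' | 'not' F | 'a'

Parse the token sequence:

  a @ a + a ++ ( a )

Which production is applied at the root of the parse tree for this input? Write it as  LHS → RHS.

[E [E [T [T [T [F a]] @ [F a]] + [F a]]] ++ [T [F ( [E [T [F a]]] )]]]

E → E '++' T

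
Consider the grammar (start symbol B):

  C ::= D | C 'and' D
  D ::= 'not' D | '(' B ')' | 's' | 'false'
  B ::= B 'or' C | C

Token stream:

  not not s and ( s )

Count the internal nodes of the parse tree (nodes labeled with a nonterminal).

[B [C [C [D not [D not [D s]]]] and [D ( [B [C [D s]]] )]]]

10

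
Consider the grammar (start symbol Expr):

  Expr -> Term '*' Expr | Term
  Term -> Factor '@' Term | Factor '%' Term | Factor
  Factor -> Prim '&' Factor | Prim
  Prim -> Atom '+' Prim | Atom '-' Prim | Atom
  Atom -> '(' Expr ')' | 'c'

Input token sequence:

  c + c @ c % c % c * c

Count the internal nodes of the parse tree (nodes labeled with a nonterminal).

24

[Expr [Term [Factor [Prim [Atom c] + [Prim [Atom c]]]] @ [Term [Factor [Prim [Atom c]]] % [Term [Factor [Prim [Atom c]]] % [Term [Factor [Prim [Atom c]]]]]]] * [Expr [Term [Factor [Prim [Atom c]]]]]]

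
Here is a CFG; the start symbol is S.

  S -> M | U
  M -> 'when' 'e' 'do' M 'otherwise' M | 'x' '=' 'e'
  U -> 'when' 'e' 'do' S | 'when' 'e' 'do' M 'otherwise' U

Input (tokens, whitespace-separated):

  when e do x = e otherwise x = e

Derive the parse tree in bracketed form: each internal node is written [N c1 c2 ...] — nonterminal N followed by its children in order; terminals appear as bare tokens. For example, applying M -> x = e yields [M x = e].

S
M
when e do M otherwise M
when e do x = e otherwise M
when e do x = e otherwise x = e

[S [M when e do [M x = e] otherwise [M x = e]]]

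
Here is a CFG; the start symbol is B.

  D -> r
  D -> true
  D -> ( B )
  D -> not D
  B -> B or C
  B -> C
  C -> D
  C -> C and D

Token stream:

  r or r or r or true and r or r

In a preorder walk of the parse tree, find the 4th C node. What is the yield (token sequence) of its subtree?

true and r

[B [B [B [B [B [C [D r]]] or [C [D r]]] or [C [D r]]] or [C [C [D true]] and [D r]]] or [C [D r]]]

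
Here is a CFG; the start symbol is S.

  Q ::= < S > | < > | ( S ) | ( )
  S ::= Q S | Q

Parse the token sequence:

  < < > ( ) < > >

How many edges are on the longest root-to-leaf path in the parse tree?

6

[S [Q < [S [Q < >] [S [Q ( )] [S [Q < >]]]] >]]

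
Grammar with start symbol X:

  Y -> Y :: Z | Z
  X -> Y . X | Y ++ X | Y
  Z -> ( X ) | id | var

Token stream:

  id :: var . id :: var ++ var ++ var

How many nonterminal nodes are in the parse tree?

[X [Y [Y [Z id]] :: [Z var]] . [X [Y [Y [Z id]] :: [Z var]] ++ [X [Y [Z var]] ++ [X [Y [Z var]]]]]]

16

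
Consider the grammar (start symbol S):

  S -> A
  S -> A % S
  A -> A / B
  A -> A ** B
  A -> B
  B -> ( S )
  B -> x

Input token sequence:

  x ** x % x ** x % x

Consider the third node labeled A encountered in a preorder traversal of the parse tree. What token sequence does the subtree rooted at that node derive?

x ** x

[S [A [A [B x]] ** [B x]] % [S [A [A [B x]] ** [B x]] % [S [A [B x]]]]]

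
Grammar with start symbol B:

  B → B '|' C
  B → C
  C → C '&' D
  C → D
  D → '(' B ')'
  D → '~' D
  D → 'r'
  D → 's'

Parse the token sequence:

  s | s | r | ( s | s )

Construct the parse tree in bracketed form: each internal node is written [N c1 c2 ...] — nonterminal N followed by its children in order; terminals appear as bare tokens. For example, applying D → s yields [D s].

B
B | C
B | C | C
B | C | C | C
C | C | C | C
D | C | C | C
s | C | C | C
s | D | C | C
s | s | C | C
s | s | D | C
s | s | r | C
s | s | r | D
s | s | r | ( B )
s | s | r | ( B | C )
s | s | r | ( C | C )
s | s | r | ( D | C )
s | s | r | ( s | C )
s | s | r | ( s | D )
s | s | r | ( s | s )

[B [B [B [B [C [D s]]] | [C [D s]]] | [C [D r]]] | [C [D ( [B [B [C [D s]]] | [C [D s]]] )]]]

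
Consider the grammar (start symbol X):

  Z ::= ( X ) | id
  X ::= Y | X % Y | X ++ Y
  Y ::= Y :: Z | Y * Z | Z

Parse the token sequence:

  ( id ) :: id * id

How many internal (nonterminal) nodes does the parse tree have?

10

[X [Y [Y [Y [Z ( [X [Y [Z id]]] )]] :: [Z id]] * [Z id]]]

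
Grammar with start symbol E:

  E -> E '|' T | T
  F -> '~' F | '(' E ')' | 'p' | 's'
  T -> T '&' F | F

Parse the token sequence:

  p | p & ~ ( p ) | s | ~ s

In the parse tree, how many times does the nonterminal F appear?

[E [E [E [E [T [F p]]] | [T [T [F p]] & [F ~ [F ( [E [T [F p]]] )]]]] | [T [F s]]] | [T [F ~ [F s]]]]

8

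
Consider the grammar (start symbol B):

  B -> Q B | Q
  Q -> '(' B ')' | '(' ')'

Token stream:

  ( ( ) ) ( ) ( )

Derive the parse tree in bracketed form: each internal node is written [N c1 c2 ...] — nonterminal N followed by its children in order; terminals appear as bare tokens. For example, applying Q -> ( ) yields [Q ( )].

B
Q B
( B ) B
( Q ) B
( ( ) ) B
( ( ) ) Q B
( ( ) ) ( ) B
( ( ) ) ( ) Q
( ( ) ) ( ) ( )

[B [Q ( [B [Q ( )]] )] [B [Q ( )] [B [Q ( )]]]]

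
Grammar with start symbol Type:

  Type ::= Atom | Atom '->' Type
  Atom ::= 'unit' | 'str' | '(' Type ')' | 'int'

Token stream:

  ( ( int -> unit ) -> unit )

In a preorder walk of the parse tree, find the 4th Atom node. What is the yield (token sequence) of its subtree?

unit

[Type [Atom ( [Type [Atom ( [Type [Atom int] -> [Type [Atom unit]]] )] -> [Type [Atom unit]]] )]]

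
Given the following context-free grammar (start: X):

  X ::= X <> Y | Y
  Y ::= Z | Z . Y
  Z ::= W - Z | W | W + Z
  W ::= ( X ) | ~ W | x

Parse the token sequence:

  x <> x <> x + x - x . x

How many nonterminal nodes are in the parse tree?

[X [X [X [Y [Z [W x]]]] <> [Y [Z [W x]]]] <> [Y [Z [W x] + [Z [W x] - [Z [W x]]]] . [Y [Z [W x]]]]]

19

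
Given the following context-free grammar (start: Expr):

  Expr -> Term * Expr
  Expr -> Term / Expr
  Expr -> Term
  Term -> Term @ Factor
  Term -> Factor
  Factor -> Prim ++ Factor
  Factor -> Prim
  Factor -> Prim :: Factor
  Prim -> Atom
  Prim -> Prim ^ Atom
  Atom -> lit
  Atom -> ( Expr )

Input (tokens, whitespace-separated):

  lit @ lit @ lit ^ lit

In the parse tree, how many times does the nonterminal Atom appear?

[Expr [Term [Term [Term [Factor [Prim [Atom lit]]]] @ [Factor [Prim [Atom lit]]]] @ [Factor [Prim [Prim [Atom lit]] ^ [Atom lit]]]]]

4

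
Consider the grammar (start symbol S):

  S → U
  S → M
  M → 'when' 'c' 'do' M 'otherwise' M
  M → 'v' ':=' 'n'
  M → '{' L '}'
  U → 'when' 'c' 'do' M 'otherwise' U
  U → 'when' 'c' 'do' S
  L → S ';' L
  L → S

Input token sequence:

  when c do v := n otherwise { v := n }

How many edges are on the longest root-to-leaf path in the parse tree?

[S [M when c do [M v := n] otherwise [M { [L [S [M v := n]]] }]]]

6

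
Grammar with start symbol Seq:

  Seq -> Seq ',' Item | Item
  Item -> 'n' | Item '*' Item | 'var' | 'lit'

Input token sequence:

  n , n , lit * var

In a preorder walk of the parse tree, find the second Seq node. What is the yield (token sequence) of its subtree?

n , n

[Seq [Seq [Seq [Item n]] , [Item n]] , [Item [Item lit] * [Item var]]]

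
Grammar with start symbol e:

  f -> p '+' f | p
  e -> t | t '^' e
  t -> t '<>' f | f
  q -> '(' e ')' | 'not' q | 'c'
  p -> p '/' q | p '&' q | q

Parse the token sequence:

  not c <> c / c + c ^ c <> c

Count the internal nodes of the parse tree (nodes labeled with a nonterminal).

24

[e [t [t [f [p [q not [q c]]]]] <> [f [p [p [q c]] / [q c]] + [f [p [q c]]]]] ^ [e [t [t [f [p [q c]]]] <> [f [p [q c]]]]]]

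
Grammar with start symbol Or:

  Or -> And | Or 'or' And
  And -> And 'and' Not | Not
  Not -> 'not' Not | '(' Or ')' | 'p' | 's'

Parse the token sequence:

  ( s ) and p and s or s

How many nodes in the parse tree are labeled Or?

[Or [Or [And [And [And [Not ( [Or [And [Not s]]] )]] and [Not p]] and [Not s]]] or [And [Not s]]]

3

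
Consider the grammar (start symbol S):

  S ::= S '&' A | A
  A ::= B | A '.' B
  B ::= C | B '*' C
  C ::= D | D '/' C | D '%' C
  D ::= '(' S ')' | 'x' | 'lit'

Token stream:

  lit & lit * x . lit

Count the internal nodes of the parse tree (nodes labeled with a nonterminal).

17

[S [S [A [B [C [D lit]]]]] & [A [A [B [B [C [D lit]]] * [C [D x]]]] . [B [C [D lit]]]]]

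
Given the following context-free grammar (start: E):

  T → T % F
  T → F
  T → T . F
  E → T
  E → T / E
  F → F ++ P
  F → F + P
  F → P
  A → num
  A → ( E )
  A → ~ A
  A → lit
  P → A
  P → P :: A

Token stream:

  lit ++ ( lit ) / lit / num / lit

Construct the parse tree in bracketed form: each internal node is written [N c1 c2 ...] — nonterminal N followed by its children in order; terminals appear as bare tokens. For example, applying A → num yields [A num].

[E [T [F [F [P [A lit]]] ++ [P [A ( [E [T [F [P [A lit]]]]] )]]]] / [E [T [F [P [A lit]]]] / [E [T [F [P [A num]]]] / [E [T [F [P [A lit]]]]]]]]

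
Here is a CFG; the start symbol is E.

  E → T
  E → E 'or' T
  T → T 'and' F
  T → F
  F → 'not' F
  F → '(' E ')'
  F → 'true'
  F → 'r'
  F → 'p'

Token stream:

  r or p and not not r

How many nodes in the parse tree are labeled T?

3

[E [E [T [F r]]] or [T [T [F p]] and [F not [F not [F r]]]]]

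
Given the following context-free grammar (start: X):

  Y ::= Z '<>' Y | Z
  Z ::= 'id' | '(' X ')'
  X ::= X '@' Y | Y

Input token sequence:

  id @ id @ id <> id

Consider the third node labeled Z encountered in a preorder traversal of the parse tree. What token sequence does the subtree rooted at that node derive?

[X [X [X [Y [Z id]]] @ [Y [Z id]]] @ [Y [Z id] <> [Y [Z id]]]]

id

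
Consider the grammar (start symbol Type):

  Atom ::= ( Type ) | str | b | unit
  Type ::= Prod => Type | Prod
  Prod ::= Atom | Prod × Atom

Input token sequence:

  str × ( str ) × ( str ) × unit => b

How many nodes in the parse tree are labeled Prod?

[Type [Prod [Prod [Prod [Prod [Atom str]] × [Atom ( [Type [Prod [Atom str]]] )]] × [Atom ( [Type [Prod [Atom str]]] )]] × [Atom unit]] => [Type [Prod [Atom b]]]]

7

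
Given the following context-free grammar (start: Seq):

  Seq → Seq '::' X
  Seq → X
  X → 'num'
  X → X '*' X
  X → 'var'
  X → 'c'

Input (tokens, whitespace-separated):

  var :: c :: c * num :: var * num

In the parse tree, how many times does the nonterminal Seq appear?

[Seq [Seq [Seq [Seq [X var]] :: [X c]] :: [X [X c] * [X num]]] :: [X [X var] * [X num]]]

4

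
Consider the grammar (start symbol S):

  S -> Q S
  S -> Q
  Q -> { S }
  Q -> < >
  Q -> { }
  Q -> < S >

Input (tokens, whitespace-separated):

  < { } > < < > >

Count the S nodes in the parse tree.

4

[S [Q < [S [Q { }]] >] [S [Q < [S [Q < >]] >]]]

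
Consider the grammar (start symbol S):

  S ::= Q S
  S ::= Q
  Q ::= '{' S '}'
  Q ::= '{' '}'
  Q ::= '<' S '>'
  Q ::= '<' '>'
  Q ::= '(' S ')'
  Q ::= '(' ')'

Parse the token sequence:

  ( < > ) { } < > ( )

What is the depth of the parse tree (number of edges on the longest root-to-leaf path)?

[S [Q ( [S [Q < >]] )] [S [Q { }] [S [Q < >] [S [Q ( )]]]]]

5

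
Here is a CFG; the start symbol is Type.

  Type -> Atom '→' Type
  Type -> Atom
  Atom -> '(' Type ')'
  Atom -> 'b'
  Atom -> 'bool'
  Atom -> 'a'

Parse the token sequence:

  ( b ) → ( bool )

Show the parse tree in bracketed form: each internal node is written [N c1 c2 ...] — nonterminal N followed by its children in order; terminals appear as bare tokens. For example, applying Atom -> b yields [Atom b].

[Type [Atom ( [Type [Atom b]] )] → [Type [Atom ( [Type [Atom bool]] )]]]

Type
Atom → Type
( Type ) → Type
( Atom ) → Type
( b ) → Type
( b ) → Atom
( b ) → ( Type )
( b ) → ( Atom )
( b ) → ( bool )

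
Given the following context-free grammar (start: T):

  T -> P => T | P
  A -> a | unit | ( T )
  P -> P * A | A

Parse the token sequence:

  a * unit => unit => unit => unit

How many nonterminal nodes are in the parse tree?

14

[T [P [P [A a]] * [A unit]] => [T [P [A unit]] => [T [P [A unit]] => [T [P [A unit]]]]]]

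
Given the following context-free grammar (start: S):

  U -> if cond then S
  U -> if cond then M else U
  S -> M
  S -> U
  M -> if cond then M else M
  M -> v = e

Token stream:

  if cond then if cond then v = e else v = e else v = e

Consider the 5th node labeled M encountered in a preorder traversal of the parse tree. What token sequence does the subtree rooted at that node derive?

v = e

[S [M if cond then [M if cond then [M v = e] else [M v = e]] else [M v = e]]]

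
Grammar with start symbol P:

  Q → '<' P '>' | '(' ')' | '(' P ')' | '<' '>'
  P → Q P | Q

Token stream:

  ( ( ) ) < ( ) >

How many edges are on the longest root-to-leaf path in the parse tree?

5

[P [Q ( [P [Q ( )]] )] [P [Q < [P [Q ( )]] >]]]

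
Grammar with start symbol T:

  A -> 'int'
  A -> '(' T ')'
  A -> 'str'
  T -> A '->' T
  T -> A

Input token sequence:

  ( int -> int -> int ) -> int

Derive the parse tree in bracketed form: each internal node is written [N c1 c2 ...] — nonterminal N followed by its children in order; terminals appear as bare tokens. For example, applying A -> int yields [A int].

T
A -> T
( T ) -> T
( A -> T ) -> T
( int -> T ) -> T
( int -> A -> T ) -> T
( int -> int -> T ) -> T
( int -> int -> A ) -> T
( int -> int -> int ) -> T
( int -> int -> int ) -> A
( int -> int -> int ) -> int

[T [A ( [T [A int] -> [T [A int] -> [T [A int]]]] )] -> [T [A int]]]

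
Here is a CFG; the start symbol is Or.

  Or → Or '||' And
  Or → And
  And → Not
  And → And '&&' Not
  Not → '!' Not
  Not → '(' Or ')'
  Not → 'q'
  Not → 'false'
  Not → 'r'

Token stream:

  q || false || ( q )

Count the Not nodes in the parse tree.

[Or [Or [Or [And [Not q]]] || [And [Not false]]] || [And [Not ( [Or [And [Not q]]] )]]]

4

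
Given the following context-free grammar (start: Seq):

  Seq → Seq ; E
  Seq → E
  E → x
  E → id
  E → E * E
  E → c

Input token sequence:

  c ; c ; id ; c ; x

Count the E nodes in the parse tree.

[Seq [Seq [Seq [Seq [Seq [E c]] ; [E c]] ; [E id]] ; [E c]] ; [E x]]

5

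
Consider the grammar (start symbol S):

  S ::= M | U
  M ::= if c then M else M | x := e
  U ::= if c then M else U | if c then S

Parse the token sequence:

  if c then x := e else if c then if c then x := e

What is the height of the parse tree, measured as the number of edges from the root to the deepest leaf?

[S [U if c then [M x := e] else [U if c then [S [U if c then [S [M x := e]]]]]]]

7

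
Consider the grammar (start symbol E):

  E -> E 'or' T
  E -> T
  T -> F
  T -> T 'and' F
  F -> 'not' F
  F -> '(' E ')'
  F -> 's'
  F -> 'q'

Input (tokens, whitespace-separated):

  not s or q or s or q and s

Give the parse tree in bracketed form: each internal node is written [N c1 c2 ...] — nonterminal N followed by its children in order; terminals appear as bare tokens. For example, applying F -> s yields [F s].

E
E or T
E or T or T
E or T or T or T
T or T or T or T
F or T or T or T
not F or T or T or T
not s or T or T or T
not s or F or T or T
not s or q or T or T
not s or q or F or T
not s or q or s or T
not s or q or s or T and F
not s or q or s or F and F
not s or q or s or q and F
not s or q or s or q and s

[E [E [E [E [T [F not [F s]]]] or [T [F q]]] or [T [F s]]] or [T [T [F q]] and [F s]]]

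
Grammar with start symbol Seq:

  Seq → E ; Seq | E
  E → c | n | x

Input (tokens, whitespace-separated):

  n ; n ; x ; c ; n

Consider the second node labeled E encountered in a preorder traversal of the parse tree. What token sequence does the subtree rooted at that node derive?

n

[Seq [E n] ; [Seq [E n] ; [Seq [E x] ; [Seq [E c] ; [Seq [E n]]]]]]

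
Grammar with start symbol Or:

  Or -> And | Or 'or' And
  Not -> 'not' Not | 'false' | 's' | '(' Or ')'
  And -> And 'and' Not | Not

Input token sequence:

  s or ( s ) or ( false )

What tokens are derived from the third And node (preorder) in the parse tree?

s

[Or [Or [Or [And [Not s]]] or [And [Not ( [Or [And [Not s]]] )]]] or [And [Not ( [Or [And [Not false]]] )]]]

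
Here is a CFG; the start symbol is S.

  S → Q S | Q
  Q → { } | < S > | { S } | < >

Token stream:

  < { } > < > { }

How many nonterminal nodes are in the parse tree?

8

[S [Q < [S [Q { }]] >] [S [Q < >] [S [Q { }]]]]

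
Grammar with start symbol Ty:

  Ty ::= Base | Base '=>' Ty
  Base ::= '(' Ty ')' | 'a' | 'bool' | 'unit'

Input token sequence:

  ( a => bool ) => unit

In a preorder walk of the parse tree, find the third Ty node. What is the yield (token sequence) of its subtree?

bool

[Ty [Base ( [Ty [Base a] => [Ty [Base bool]]] )] => [Ty [Base unit]]]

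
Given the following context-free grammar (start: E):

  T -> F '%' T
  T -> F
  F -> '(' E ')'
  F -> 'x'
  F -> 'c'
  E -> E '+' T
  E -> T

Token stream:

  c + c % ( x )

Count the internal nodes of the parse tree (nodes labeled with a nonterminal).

[E [E [T [F c]]] + [T [F c] % [T [F ( [E [T [F x]]] )]]]]

11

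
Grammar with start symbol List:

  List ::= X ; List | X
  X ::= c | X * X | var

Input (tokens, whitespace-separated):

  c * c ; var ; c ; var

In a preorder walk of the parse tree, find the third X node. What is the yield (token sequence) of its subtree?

[List [X [X c] * [X c]] ; [List [X var] ; [List [X c] ; [List [X var]]]]]

c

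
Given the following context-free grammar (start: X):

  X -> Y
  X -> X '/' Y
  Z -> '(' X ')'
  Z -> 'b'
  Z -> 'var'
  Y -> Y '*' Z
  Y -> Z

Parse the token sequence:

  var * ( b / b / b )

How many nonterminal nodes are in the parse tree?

[X [Y [Y [Z var]] * [Z ( [X [X [X [Y [Z b]]] / [Y [Z b]]] / [Y [Z b]]] )]]]

14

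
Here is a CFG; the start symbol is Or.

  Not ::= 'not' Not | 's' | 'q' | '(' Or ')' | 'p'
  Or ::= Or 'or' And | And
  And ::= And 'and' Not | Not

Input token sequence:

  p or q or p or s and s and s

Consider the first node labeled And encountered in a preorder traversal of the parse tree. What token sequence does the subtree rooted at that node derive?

p

[Or [Or [Or [Or [And [Not p]]] or [And [Not q]]] or [And [Not p]]] or [And [And [And [Not s]] and [Not s]] and [Not s]]]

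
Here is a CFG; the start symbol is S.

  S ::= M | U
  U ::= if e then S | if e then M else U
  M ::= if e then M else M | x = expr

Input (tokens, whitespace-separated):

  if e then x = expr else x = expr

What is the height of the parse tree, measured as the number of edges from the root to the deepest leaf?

[S [M if e then [M x = expr] else [M x = expr]]]

3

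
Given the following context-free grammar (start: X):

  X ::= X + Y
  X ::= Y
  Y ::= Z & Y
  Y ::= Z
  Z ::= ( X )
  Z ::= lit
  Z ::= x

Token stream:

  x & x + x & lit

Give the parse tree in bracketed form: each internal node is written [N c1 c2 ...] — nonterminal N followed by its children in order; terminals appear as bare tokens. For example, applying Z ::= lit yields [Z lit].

[X [X [Y [Z x] & [Y [Z x]]]] + [Y [Z x] & [Y [Z lit]]]]

X
X + Y
Y + Y
Z & Y + Y
x & Y + Y
x & Z + Y
x & x + Y
x & x + Z & Y
x & x + x & Y
x & x + x & Z
x & x + x & lit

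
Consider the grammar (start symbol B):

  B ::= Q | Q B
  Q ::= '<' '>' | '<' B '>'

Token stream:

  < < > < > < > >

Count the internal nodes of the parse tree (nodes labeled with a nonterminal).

[B [Q < [B [Q < >] [B [Q < >] [B [Q < >]]]] >]]

8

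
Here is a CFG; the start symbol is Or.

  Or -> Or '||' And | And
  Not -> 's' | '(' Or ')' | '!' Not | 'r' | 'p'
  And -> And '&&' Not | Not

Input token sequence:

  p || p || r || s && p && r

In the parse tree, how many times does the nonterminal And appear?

[Or [Or [Or [Or [And [Not p]]] || [And [Not p]]] || [And [Not r]]] || [And [And [And [Not s]] && [Not p]] && [Not r]]]

6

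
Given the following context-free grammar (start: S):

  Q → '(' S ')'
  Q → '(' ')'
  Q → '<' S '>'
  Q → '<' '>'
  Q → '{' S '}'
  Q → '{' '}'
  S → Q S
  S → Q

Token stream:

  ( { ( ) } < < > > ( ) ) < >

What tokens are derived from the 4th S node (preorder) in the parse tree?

[S [Q ( [S [Q { [S [Q ( )]] }] [S [Q < [S [Q < >]] >] [S [Q ( )]]]] )] [S [Q < >]]]

< < > > ( )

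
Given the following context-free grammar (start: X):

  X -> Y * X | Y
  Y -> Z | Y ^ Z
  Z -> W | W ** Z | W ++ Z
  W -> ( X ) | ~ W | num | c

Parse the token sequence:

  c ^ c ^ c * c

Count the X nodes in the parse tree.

2

[X [Y [Y [Y [Z [W c]]] ^ [Z [W c]]] ^ [Z [W c]]] * [X [Y [Z [W c]]]]]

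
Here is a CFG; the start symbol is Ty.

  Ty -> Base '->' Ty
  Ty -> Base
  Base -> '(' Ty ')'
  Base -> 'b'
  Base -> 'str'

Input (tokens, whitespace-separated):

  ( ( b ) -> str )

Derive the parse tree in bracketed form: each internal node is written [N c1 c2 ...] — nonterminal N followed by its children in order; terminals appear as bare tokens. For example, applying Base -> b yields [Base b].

Ty
Base
( Ty )
( Base -> Ty )
( ( Ty ) -> Ty )
( ( Base ) -> Ty )
( ( b ) -> Ty )
( ( b ) -> Base )
( ( b ) -> str )

[Ty [Base ( [Ty [Base ( [Ty [Base b]] )] -> [Ty [Base str]]] )]]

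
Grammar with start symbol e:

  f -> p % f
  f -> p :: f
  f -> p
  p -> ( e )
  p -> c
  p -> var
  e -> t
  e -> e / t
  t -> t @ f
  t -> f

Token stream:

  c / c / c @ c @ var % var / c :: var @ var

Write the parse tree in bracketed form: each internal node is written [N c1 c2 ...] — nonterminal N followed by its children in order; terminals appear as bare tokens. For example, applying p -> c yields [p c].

[e [e [e [e [t [f [p c]]]] / [t [f [p c]]]] / [t [t [t [f [p c]]] @ [f [p c]]] @ [f [p var] % [f [p var]]]]] / [t [t [f [p c] :: [f [p var]]]] @ [f [p var]]]]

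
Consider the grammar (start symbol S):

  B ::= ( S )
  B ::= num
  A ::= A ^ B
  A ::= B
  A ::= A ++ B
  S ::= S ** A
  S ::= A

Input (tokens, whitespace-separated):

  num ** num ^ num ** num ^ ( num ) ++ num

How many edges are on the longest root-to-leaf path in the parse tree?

[S [S [S [A [B num]]] ** [A [A [B num]] ^ [B num]]] ** [A [A [A [B num]] ^ [B ( [S [A [B num]]] )]] ++ [B num]]]

7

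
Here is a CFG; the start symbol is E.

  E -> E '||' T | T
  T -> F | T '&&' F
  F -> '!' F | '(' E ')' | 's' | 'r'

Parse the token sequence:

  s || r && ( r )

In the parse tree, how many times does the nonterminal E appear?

3

[E [E [T [F s]]] || [T [T [F r]] && [F ( [E [T [F r]]] )]]]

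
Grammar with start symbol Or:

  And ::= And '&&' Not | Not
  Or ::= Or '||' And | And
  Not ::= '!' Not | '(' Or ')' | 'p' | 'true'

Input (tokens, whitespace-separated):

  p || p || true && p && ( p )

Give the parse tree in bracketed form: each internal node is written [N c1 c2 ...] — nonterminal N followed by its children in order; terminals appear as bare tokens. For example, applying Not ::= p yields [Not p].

[Or [Or [Or [And [Not p]]] || [And [Not p]]] || [And [And [And [Not true]] && [Not p]] && [Not ( [Or [And [Not p]]] )]]]

Or
Or || And
Or || And || And
And || And || And
Not || And || And
p || And || And
p || Not || And
p || p || And
p || p || And && Not
p || p || And && Not && Not
p || p || Not && Not && Not
p || p || true && Not && Not
p || p || true && p && Not
p || p || true && p && ( Or )
p || p || true && p && ( And )
p || p || true && p && ( Not )
p || p || true && p && ( p )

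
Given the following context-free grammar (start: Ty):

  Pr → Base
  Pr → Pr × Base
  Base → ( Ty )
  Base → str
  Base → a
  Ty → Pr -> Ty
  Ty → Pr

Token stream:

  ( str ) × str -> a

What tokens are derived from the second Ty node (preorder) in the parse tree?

[Ty [Pr [Pr [Base ( [Ty [Pr [Base str]]] )]] × [Base str]] -> [Ty [Pr [Base a]]]]

str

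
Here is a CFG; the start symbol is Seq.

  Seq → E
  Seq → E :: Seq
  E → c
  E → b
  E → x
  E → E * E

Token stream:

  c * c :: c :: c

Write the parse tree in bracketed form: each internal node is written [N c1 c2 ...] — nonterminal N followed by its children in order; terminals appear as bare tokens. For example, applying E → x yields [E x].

[Seq [E [E c] * [E c]] :: [Seq [E c] :: [Seq [E c]]]]

Seq
E :: Seq
E * E :: Seq
c * E :: Seq
c * c :: Seq
c * c :: E :: Seq
c * c :: c :: Seq
c * c :: c :: E
c * c :: c :: c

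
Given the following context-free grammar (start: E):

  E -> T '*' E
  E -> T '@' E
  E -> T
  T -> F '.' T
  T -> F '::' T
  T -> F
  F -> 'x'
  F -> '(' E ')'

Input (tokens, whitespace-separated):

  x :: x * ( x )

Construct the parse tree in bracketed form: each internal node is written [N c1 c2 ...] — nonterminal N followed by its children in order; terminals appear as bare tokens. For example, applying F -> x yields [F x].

[E [T [F x] :: [T [F x]]] * [E [T [F ( [E [T [F x]]] )]]]]

E
T * E
F :: T * E
x :: T * E
x :: F * E
x :: x * E
x :: x * T
x :: x * F
x :: x * ( E )
x :: x * ( T )
x :: x * ( F )
x :: x * ( x )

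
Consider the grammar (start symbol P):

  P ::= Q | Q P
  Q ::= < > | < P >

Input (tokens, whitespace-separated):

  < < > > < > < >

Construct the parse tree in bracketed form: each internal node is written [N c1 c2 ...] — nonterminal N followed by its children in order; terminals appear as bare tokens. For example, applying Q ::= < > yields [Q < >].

[P [Q < [P [Q < >]] >] [P [Q < >] [P [Q < >]]]]

P
Q P
< P > P
< Q > P
< < > > P
< < > > Q P
< < > > < > P
< < > > < > Q
< < > > < > < >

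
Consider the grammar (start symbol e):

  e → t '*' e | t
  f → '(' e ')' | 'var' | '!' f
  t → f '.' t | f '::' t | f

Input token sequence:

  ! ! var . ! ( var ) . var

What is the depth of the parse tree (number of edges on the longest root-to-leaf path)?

[e [t [f ! [f ! [f var]]] . [t [f ! [f ( [e [t [f var]]] )]] . [t [f var]]]]]

8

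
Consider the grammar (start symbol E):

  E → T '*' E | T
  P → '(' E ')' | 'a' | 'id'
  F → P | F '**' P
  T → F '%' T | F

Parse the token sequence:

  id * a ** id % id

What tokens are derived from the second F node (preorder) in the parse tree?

[E [T [F [P id]]] * [E [T [F [F [P a]] ** [P id]] % [T [F [P id]]]]]]

a ** id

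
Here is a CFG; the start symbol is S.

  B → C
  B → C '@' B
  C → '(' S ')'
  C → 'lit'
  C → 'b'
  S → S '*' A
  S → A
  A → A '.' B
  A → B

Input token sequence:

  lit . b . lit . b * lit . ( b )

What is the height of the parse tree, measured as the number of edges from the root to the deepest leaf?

8

[S [S [A [A [A [A [B [C lit]]] . [B [C b]]] . [B [C lit]]] . [B [C b]]]] * [A [A [B [C lit]]] . [B [C ( [S [A [B [C b]]]] )]]]]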